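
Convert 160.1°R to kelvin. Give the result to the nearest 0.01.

In Celsius: (160.1 - 491.67) × 5/9 = -184.2056°C.
In kelvin: -184.2056 + 273.15 = 88.94 K.

88.94 K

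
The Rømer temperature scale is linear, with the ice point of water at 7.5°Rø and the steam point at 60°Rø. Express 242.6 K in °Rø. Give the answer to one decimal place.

-8.5°Rø

First in Celsius: 242.6 - 273.15 = -30.5500°C.
Linearly onto the Rømer scale: 7.5 + (-30.5500 / 100) × (60 - 7.5) = -8.5°Rø.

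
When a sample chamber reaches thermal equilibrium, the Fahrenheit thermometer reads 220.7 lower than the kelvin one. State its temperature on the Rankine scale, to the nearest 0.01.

537.68°R

Let x be the kelvin reading; then the Fahrenheit reading is 1.8·x - 459.67.
(1.8·x - 459.67) - x = -220.7  ⇒  (0.8)·x = 238.97  ⇒  x = 298.7125 K.
In Celsius: 298.7125 - 273.15 = 25.5625°C.
In Rankine: 25.5625 × 1.8 + 491.67 = 537.68°R.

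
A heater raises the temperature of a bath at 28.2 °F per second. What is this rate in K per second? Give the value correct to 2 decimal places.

15.67 K/second

Since only a temperature interval is involved, the additive offset between the scales drops out.
A change of 1°F is a change of 5/9 K, so 28.2 × 5/9 = 15.67.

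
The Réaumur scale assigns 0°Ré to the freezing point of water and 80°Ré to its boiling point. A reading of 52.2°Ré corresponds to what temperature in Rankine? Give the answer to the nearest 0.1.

609.1°R

Linear interpolation between the fixed points: C = (52.2 - 0) × 100 / (80 - 0) = 65.2500°C.
Then 65.2500 × 1.8 + 491.67 = 609.1°R.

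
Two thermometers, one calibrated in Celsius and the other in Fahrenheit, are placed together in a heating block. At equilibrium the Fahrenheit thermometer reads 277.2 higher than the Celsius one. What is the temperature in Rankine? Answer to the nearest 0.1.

1043.4°R

Let x be the Celsius reading; then the Fahrenheit reading is 1.8·x + 32.
(1.8·x + 32) - x = 277.2  ⇒  (0.8)·x = 245.2  ⇒  x = 306.5000°C.
In Rankine: 306.5000 × 1.8 + 491.67 = 1043.4°R.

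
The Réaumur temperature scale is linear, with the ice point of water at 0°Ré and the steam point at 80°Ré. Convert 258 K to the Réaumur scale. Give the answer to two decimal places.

First in Celsius: 258 - 273.15 = -15.1500°C.
Linearly onto the Réaumur scale: 0 + (-15.1500 / 100) × (80 - 0) = -12.12°Ré.

-12.12°Ré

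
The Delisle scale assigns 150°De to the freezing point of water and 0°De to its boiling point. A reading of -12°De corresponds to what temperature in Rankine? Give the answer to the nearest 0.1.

Linear interpolation between the fixed points: C = (-12 - 150) × 100 / (0 - 150) = 108.0000°C.
Then 108.0000 × 1.8 + 491.67 = 686.1°R.

686.1°R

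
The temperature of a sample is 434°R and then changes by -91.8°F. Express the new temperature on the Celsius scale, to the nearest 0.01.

-83.04°C

Initial temperature in Celsius: (434 - 491.67) × 5/9 = -32.0389°C.
The 91.8°F change is an interval, so only the factor 5/9 applies: -91.8 × 5/9 = -51.0000°C.
Final Celsius temperature: -32.0389 - 51.0000 = -83.0389°C.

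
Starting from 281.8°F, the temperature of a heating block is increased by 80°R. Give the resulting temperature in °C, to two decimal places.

183.22°C

Initial temperature in Celsius: (281.8 - 32) × 5/9 = 138.7778°C.
The 80°R change is an interval, so only the factor 5/9 applies: +80 × 5/9 = +44.4444°C.
Final Celsius temperature: 138.7778 + 44.4444 = 183.2222°C.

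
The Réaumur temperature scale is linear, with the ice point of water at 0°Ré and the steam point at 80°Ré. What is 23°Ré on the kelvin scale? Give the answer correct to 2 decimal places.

301.90 K

Linear interpolation between the fixed points: C = (23 - 0) × 100 / (80 - 0) = 28.7500°C.
Then 28.7500 + 273.15 = 301.90 K.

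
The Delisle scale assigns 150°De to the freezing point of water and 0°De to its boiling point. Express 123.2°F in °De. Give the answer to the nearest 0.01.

First in Celsius: (123.2 - 32) × 5/9 = 50.6667°C.
Linearly onto the Delisle scale: 150 + (50.6667 / 100) × (0 - 150) = 74.00°De.

74.00°De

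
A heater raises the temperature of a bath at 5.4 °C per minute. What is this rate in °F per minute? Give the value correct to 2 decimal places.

Since only a temperature interval is involved, the additive offset between the scales drops out.
A change of 1°C is a change of 1.8°F, so 5.4 × 1.8 = 9.72.

9.72 °F/minute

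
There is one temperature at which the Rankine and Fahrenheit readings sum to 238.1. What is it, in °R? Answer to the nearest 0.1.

348.9°R

Let R be the Rankine reading. The Fahrenheit reading is F = 1·R - 459.67.
Require R + F = 238.1: (2)·R - 459.67 = 238.1.
R = (238.1 + 459.67) / (2) = 348.9.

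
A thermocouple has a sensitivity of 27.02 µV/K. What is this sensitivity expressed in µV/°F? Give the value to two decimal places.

15.01 µV/°F

Since only a temperature interval is involved, the additive offset between the scales drops out.
A change of 1°F is a change of 5/9 K, so per °F the value is 27.02 × 5/9 = 15.01.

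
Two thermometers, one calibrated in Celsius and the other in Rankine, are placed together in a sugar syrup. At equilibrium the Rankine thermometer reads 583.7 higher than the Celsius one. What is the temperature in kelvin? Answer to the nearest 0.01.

Let x be the Celsius reading; then the Rankine reading is 1.8·x + 491.67.
(1.8·x + 491.67) - x = 583.7  ⇒  (0.8)·x = 92.03  ⇒  x = 115.0375°C.
In kelvin: 115.0375 + 273.15 = 388.19 K.

388.19 K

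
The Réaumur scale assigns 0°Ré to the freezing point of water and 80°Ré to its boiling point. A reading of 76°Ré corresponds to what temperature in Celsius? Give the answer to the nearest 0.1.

Linear interpolation between the fixed points: C = (76 - 0) × 100 / (80 - 0) = 95.0000°C.

95.0°C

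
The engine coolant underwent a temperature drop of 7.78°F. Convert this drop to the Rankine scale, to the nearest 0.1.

7.8°R

Fahrenheit and Rankine degrees are the same size, so the interval is unchanged: 7.8.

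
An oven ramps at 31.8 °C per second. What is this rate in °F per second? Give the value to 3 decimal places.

The quantity depends on a temperature interval, so only the ratio of degree sizes applies; the offset between the scales is irrelevant.
A change of 1°C is a change of 1.8°F, so 31.8 × 1.8 = 57.240.

57.240 °F/second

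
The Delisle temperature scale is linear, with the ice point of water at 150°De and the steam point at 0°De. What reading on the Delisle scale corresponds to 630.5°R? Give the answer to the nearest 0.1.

34.3°De

First in Celsius: (630.5 - 491.67) × 5/9 = 77.1278°C.
Linearly onto the Delisle scale: 150 + (77.1278 / 100) × (0 - 150) = 34.3°De.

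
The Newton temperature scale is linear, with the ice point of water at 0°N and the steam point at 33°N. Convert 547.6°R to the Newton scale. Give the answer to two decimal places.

First in Celsius: (547.6 - 491.67) × 5/9 = 31.0722°C.
Linearly onto the Newton scale: 0 + (31.0722 / 100) × (33 - 0) = 10.25°N.

10.25°N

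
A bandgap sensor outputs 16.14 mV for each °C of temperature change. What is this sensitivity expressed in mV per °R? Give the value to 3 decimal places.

8.967 mV per °R

Since only a temperature interval is involved, the additive offset between the scales drops out.
A change of 1°R is a change of 5/9°C, so per °R the value is 16.14 × 5/9 = 8.967.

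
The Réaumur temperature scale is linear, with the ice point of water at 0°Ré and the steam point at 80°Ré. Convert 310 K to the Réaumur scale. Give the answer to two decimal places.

First in Celsius: 310 - 273.15 = 36.8500°C.
Linearly onto the Réaumur scale: 0 + (36.8500 / 100) × (80 - 0) = 29.48°Ré.

29.48°Ré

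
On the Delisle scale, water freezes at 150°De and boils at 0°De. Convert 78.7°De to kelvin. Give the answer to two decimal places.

Linear interpolation between the fixed points: C = (78.7 - 150) × 100 / (0 - 150) = 47.5333°C.
Then 47.5333 + 273.15 = 320.68 K.

320.68 K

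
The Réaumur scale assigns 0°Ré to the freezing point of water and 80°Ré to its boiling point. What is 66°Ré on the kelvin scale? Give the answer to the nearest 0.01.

355.65 K

Linear interpolation between the fixed points: C = (66 - 0) × 100 / (80 - 0) = 82.5000°C.
Then 82.5000 + 273.15 = 355.65 K.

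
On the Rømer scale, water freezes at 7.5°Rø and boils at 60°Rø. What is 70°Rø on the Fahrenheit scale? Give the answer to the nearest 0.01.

246.29°F

Linear interpolation between the fixed points: C = (70 - 7.5) × 100 / (60 - 7.5) = 119.0476°C.
Then 119.0476 × 1.8 + 32 = 246.29°F.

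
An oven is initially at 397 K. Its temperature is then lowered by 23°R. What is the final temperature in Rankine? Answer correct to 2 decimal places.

Initial temperature in Celsius: 397 - 273.15 = 123.8500°C.
The 23°R change is an interval, so only the factor 5/9 applies: -23 × 5/9 = -12.7778°C.
Final Celsius temperature: 123.8500 - 12.7778 = 111.0722°C.
In Rankine: 111.0722 × 1.8 + 491.67 = 691.60°R.

691.60°R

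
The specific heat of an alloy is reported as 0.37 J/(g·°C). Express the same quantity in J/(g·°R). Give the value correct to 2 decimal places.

0.21 J/(g·°R)

The quantity depends on a temperature interval, so only the ratio of degree sizes applies; the offset between the scales is irrelevant.
A change of 1°R is a change of 5/9°C, so per °R the value is 0.37 × 5/9 = 0.21.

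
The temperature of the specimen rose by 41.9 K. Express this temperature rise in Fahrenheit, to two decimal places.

For a temperature interval the offset drops out; only the factor 1.8 applies.
41.9 × 1.8 = 75.42.

75.42°F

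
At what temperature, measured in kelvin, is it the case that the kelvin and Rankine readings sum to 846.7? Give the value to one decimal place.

302.4 K

Let K be the kelvin reading. The Rankine reading is R = 1.8·K.
Require K + R = 846.7: (2.8)·K = 846.7.
K = (846.7) / (2.8) = 302.4.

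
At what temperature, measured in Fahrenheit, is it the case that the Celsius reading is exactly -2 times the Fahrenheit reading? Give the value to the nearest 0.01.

6.96°F

Let F be the Fahrenheit reading. The Celsius reading is C = 5/9·F - 17.7778.
Require C = -2·F: 5/9·F - 17.7778 = -2·F.
(23/9)·F = 17.7778  ⇒  F = 6.96.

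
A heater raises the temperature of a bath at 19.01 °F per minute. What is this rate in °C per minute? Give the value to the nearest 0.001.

10.561 °C/minute

Since only a temperature interval is involved, the additive offset between the scales drops out.
A change of 1°F is a change of 5/9°C, so 19.01 × 5/9 = 10.561.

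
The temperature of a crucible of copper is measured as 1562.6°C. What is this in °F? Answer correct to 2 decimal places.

2844.68°F

In Fahrenheit: 1562.6000 × 1.8 + 32 = 2844.68°F.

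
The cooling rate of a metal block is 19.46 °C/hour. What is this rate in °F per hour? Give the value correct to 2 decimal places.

Since only a temperature interval is involved, the additive offset between the scales drops out.
A change of 1°C is a change of 1.8°F, so 19.46 × 1.8 = 35.03.

35.03 °F/hour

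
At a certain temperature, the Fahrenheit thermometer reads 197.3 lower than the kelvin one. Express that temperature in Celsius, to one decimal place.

Let x be the kelvin reading; then the Fahrenheit reading is 1.8·x - 459.67.
(1.8·x - 459.67) - x = -197.3  ⇒  (0.8)·x = 262.37  ⇒  x = 327.9625 K.
In Celsius: 327.9625 - 273.15 = 54.8°C.

54.8°C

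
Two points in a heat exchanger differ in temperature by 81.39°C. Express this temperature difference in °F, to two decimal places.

146.50°F

An interval of 1°C corresponds to 1.8°F.
81.39 × 1.8 = 146.50.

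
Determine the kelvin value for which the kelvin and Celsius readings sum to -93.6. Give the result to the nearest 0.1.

Let K be the kelvin reading. The Celsius reading is C = 1·K - 273.15.
Require K + C = -93.6: (2)·K - 273.15 = -93.6.
K = (-93.6 + 273.15) / (2) = 89.8.

89.8 K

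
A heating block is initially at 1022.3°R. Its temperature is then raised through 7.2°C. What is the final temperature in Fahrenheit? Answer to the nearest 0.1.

Initial temperature in Celsius: (1022.3 - 491.67) × 5/9 = 294.7944°C.
Final Celsius temperature: 294.7944 + 7.2000 = 301.9944°C.
In Fahrenheit: 301.9944 × 1.8 + 32 = 575.6°F.

575.6°F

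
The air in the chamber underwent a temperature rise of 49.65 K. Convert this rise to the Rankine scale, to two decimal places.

89.37°R

Only the scale ratio 1.8 matters for a change in temperature.
49.65 × 1.8 = 89.37.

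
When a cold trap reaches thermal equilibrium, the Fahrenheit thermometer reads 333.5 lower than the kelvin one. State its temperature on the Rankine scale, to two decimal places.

Let x be the kelvin reading; then the Fahrenheit reading is 1.8·x - 459.67.
(1.8·x - 459.67) - x = -333.5  ⇒  (0.8)·x = 126.17  ⇒  x = 157.7125 K.
In Celsius: 157.7125 - 273.15 = -115.4375°C.
In Rankine: -115.4375 × 1.8 + 491.67 = 283.88°R.

283.88°R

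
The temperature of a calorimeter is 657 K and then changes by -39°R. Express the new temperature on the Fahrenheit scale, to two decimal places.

Initial temperature in Celsius: 657 - 273.15 = 383.8500°C.
The 39°R change is an interval, so only the factor 5/9 applies: -39 × 5/9 = -21.6667°C.
Final Celsius temperature: 383.8500 - 21.6667 = 362.1833°C.
In Fahrenheit: 362.1833 × 1.8 + 32 = 683.93°F.

683.93°F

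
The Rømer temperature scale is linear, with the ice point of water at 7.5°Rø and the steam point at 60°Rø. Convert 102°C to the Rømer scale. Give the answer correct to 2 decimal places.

61.05°Rø

Linearly onto the Rømer scale: 7.5 + (102.0000 / 100) × (60 - 7.5) = 61.05°Rø.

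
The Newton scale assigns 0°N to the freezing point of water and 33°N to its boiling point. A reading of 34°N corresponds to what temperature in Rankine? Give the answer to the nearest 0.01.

677.12°R

Linear interpolation between the fixed points: C = (34 - 0) × 100 / (33 - 0) = 103.0303°C.
Then 103.0303 × 1.8 + 491.67 = 677.12°R.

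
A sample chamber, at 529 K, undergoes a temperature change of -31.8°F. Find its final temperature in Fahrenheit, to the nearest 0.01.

Initial temperature in Celsius: 529 - 273.15 = 255.8500°C.
The 31.8°F change is an interval, so only the factor 5/9 applies: -31.8 × 5/9 = -17.6667°C.
Final Celsius temperature: 255.8500 - 17.6667 = 238.1833°C.
In Fahrenheit: 238.1833 × 1.8 + 32 = 460.73°F.

460.73°F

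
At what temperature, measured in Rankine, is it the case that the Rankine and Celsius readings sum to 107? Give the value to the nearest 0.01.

Let R be the Rankine reading. The Celsius reading is C = 5/9·R - 273.15.
Require R + C = 107: (14/9)·R - 273.15 = 107.
R = (107 + 273.15) / (14/9) = 244.38.

244.38°R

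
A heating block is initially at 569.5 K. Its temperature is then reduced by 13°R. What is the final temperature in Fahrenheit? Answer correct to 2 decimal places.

552.43°F

Initial temperature in Celsius: 569.5 - 273.15 = 296.3500°C.
The 13°R change is an interval, so only the factor 5/9 applies: -13 × 5/9 = -7.2222°C.
Final Celsius temperature: 296.3500 - 7.2222 = 289.1278°C.
In Fahrenheit: 289.1278 × 1.8 + 32 = 552.43°F.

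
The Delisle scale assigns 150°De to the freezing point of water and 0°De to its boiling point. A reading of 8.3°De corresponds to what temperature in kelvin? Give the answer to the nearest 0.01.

Linear interpolation between the fixed points: C = (8.3 - 150) × 100 / (0 - 150) = 94.4667°C.
Then 94.4667 + 273.15 = 367.62 K.

367.62 K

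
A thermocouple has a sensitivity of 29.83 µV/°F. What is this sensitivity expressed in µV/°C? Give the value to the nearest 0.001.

53.694 µV/°C

The quantity depends on a temperature interval, so only the ratio of degree sizes applies; the offset between the scales is irrelevant.
A change of 1°C is a change of 1.8°F, so per °C the value is 29.83 × 1.8 = 53.694.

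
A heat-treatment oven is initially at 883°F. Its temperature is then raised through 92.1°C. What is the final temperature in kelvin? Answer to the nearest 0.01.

838.03 K

Initial temperature in Celsius: (883 - 32) × 5/9 = 472.7778°C.
Final Celsius temperature: 472.7778 + 92.1000 = 564.8778°C.
In kelvin: 564.8778 + 273.15 = 838.03 K.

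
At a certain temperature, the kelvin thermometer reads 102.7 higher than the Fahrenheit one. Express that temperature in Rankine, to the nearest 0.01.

Let x be the Fahrenheit reading; then the kelvin reading is 5/9·x + 255.372.
(5/9·x + 255.372) - x = 102.7  ⇒  (-4/9)·x = -152.672  ⇒  x = 343.5125°F.
In Celsius: (343.5125 - 32) × 5/9 = 173.0625°C.
In Rankine: 173.0625 × 1.8 + 491.67 = 803.18°R.

803.18°R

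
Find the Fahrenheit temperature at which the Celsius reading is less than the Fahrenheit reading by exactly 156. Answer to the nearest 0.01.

311.00°F

Let F be the Fahrenheit reading. The Celsius reading is C = 5/9·F - 17.7778.
Require C - F = -156: (-4/9)·F - 17.7778 = -156.
F = (-156 + 17.7778) / (-4/9) = 311.00.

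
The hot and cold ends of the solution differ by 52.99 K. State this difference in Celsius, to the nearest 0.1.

Kelvin and Celsius degrees are the same size, so the interval is unchanged: 53.0.

53.0°C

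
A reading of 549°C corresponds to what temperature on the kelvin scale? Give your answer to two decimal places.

In kelvin: 549.0000 + 273.15 = 822.15 K.

822.15 K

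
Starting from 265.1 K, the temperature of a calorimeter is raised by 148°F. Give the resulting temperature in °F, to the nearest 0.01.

165.51°F

Initial temperature in Celsius: 265.1 - 273.15 = -8.0500°C.
The 148°F change is an interval, so only the factor 5/9 applies: +148 × 5/9 = +82.2222°C.
Final Celsius temperature: -8.0500 + 82.2222 = 74.1722°C.
In Fahrenheit: 74.1722 × 1.8 + 32 = 165.51°F.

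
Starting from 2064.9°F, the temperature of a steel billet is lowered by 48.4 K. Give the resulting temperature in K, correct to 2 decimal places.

1354.14 K

Initial temperature in Celsius: (2064.9 - 32) × 5/9 = 1129.3889°C.
The 48.4 K change is an interval; Kelvin and Celsius degrees are the same size, so ΔC = -48.4°C.
Final Celsius temperature: 1129.3889 - 48.4000 = 1080.9889°C.
In kelvin: 1080.9889 + 273.15 = 1354.14 K.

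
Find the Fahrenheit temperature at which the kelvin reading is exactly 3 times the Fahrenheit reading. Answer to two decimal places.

104.47°F

Let F be the Fahrenheit reading. The kelvin reading is K = 5/9·F + 255.372.
Require K = 3·F: 5/9·F + 255.372 = 3·F.
(-22/9)·F = -255.372  ⇒  F = 104.47.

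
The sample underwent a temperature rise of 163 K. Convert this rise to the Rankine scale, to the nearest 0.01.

293.40°R

For a temperature interval the offset drops out; only the factor 1.8 applies.
163 × 1.8 = 293.40.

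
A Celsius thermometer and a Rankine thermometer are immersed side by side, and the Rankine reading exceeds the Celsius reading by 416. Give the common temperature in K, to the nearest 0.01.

178.56 K

Let x be the Celsius reading; then the Rankine reading is 1.8·x + 491.67.
(1.8·x + 491.67) - x = 416  ⇒  (0.8)·x = -75.67  ⇒  x = -94.5875°C.
In kelvin: -94.5875 + 273.15 = 178.56 K.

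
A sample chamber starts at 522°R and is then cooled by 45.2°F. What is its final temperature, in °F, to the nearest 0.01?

17.13°F

Initial temperature in Celsius: (522 - 491.67) × 5/9 = 16.8500°C.
The 45.2°F change is an interval, so only the factor 5/9 applies: -45.2 × 5/9 = -25.1111°C.
Final Celsius temperature: 16.8500 - 25.1111 = -8.2611°C.
In Fahrenheit: -8.2611 × 1.8 + 32 = 17.13°F.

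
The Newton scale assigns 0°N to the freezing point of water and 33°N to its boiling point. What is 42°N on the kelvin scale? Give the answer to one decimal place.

400.4 K

Linear interpolation between the fixed points: C = (42 - 0) × 100 / (33 - 0) = 127.2727°C.
Then 127.2727 + 273.15 = 400.4 K.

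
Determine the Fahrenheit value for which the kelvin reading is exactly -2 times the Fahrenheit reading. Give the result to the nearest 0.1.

-99.9°F

Let F be the Fahrenheit reading. The kelvin reading is K = 5/9·F + 255.372.
Require K = -2·F: 5/9·F + 255.372 = -2·F.
(23/9)·F = -255.372  ⇒  F = -99.9.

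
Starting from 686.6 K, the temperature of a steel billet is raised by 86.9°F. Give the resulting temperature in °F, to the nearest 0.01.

Initial temperature in Celsius: 686.6 - 273.15 = 413.4500°C.
The 86.9°F change is an interval, so only the factor 5/9 applies: +86.9 × 5/9 = +48.2778°C.
Final Celsius temperature: 413.4500 + 48.2778 = 461.7278°C.
In Fahrenheit: 461.7278 × 1.8 + 32 = 863.11°F.

863.11°F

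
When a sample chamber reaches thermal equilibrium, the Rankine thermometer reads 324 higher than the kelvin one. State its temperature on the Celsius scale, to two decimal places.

Let x be the kelvin reading; then the Rankine reading is 1.8·x.
(1.8·x) - x = 324  ⇒  (0.8)·x = 324  ⇒  x = 405.0000 K.
In Celsius: 405 - 273.15 = 131.85°C.

131.85°C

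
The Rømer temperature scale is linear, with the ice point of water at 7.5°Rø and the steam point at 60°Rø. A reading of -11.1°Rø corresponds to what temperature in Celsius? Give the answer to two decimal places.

Linear interpolation between the fixed points: C = (-11.1 - 7.5) × 100 / (60 - 7.5) = -35.4286°C.

-35.43°C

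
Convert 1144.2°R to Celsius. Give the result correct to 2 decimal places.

In Celsius: (1144.2 - 491.67) × 5/9 = 362.5167°C.

362.52°C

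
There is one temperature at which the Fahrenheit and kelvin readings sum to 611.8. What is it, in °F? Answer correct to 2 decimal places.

Let F be the Fahrenheit reading. The kelvin reading is K = 5/9·F + 255.372.
Require F + K = 611.8: (14/9)·F + 255.372 = 611.8.
F = (611.8 - 255.372) / (14/9) = 229.13.

229.13°F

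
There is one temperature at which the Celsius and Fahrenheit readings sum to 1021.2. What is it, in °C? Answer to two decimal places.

Let C be the Celsius reading. The Fahrenheit reading is F = 1.8·C + 32.
Require C + F = 1021.2: (2.8)·C + 32 = 1021.2.
C = (1021.2 - 32) / (2.8) = 353.29.

353.29°C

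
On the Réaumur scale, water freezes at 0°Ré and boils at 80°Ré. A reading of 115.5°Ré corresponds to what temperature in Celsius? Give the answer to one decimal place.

Linear interpolation between the fixed points: C = (115.5 - 0) × 100 / (80 - 0) = 144.3750°C.

144.4°C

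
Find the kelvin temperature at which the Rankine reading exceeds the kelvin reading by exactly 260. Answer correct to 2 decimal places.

Let K be the kelvin reading. The Rankine reading is R = 1.8·K.
Require R - K = 260: (0.8)·K = 260.
K = (260) / (0.8) = 325.00.

325.00 K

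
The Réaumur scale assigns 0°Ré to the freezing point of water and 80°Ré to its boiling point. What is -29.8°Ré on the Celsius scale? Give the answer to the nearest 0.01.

-37.25°C

Linear interpolation between the fixed points: C = (-29.8 - 0) × 100 / (80 - 0) = -37.2500°C.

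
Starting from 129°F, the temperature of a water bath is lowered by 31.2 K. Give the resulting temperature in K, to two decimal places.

Initial temperature in Celsius: (129 - 32) × 5/9 = 53.8889°C.
The 31.2 K change is an interval; Kelvin and Celsius degrees are the same size, so ΔC = -31.2°C.
Final Celsius temperature: 53.8889 - 31.2000 = 22.6889°C.
In kelvin: 22.6889 + 273.15 = 295.84 K.

295.84 K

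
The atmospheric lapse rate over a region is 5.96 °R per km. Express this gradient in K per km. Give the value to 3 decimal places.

The quantity depends on a temperature interval, so only the ratio of degree sizes applies; the offset between the scales is irrelevant.
A change of 1°R is a change of 5/9 K, so 5.96 × 5/9 = 3.311.

3.311 K/km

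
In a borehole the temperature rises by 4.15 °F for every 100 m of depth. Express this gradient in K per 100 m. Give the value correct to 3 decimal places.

2.306 K/100 m

The quantity depends on a temperature interval, so only the ratio of degree sizes applies; the offset between the scales is irrelevant.
A change of 1°F is a change of 5/9 K, so 4.15 × 5/9 = 2.306.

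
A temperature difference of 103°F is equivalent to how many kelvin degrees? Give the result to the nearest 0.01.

57.22 K

For a temperature interval the offset drops out; only the factor 5/9 applies.
103 × 5/9 = 57.22.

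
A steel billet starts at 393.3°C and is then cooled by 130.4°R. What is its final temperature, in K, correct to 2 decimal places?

594.01 K

The 130.4°R change is an interval, so only the factor 5/9 applies: -130.4 × 5/9 = -72.4444°C.
Final Celsius temperature: 393.3000 - 72.4444 = 320.8556°C.
In kelvin: 320.8556 + 273.15 = 594.01 K.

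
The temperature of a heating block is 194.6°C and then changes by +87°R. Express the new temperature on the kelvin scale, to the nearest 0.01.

The 87°R change is an interval, so only the factor 5/9 applies: +87 × 5/9 = +48.3333°C.
Final Celsius temperature: 194.6000 + 48.3333 = 242.9333°C.
In kelvin: 242.9333 + 273.15 = 516.08 K.

516.08 K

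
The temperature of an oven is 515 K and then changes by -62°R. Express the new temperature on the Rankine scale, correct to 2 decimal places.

Initial temperature in Celsius: 515 - 273.15 = 241.8500°C.
The 62°R change is an interval, so only the factor 5/9 applies: -62 × 5/9 = -34.4444°C.
Final Celsius temperature: 241.8500 - 34.4444 = 207.4056°C.
In Rankine: 207.4056 × 1.8 + 491.67 = 865.00°R.

865.00°R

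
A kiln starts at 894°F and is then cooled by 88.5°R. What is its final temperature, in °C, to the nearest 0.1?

Initial temperature in Celsius: (894 - 32) × 5/9 = 478.8889°C.
The 88.5°R change is an interval, so only the factor 5/9 applies: -88.5 × 5/9 = -49.1667°C.
Final Celsius temperature: 478.8889 - 49.1667 = 429.7222°C.

429.7°C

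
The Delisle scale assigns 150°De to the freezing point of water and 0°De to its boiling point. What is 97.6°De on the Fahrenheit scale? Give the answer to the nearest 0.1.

94.9°F

Linear interpolation between the fixed points: C = (97.6 - 150) × 100 / (0 - 150) = 34.9333°C.
Then 34.9333 × 1.8 + 32 = 94.9°F.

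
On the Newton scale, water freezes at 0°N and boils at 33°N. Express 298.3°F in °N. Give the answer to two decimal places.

First in Celsius: (298.3 - 32) × 5/9 = 147.9444°C.
Linearly onto the Newton scale: 0 + (147.9444 / 100) × (33 - 0) = 48.82°N.

48.82°N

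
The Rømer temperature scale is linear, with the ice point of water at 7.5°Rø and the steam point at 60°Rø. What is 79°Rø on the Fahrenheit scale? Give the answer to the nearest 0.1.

277.1°F

Linear interpolation between the fixed points: C = (79 - 7.5) × 100 / (60 - 7.5) = 136.1905°C.
Then 136.1905 × 1.8 + 32 = 277.1°F.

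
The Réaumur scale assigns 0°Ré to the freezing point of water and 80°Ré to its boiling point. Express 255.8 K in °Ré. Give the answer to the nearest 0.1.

-13.9°Ré

First in Celsius: 255.8 - 273.15 = -17.3500°C.
Linearly onto the Réaumur scale: 0 + (-17.3500 / 100) × (80 - 0) = -13.9°Ré.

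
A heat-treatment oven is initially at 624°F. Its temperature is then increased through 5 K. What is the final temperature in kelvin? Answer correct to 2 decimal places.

607.04 K

Initial temperature in Celsius: (624 - 32) × 5/9 = 328.8889°C.
The 5 K change is an interval; Kelvin and Celsius degrees are the same size, so ΔC = +5°C.
Final Celsius temperature: 328.8889 + 5.0000 = 333.8889°C.
In kelvin: 333.8889 + 273.15 = 607.04 K.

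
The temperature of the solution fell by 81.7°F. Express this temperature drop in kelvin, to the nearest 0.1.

45.4 K

For a temperature interval the offset drops out; only the factor 5/9 applies.
81.7 × 5/9 = 45.4.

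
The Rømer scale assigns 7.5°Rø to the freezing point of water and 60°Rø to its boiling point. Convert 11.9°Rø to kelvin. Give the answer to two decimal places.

281.53 K

Linear interpolation between the fixed points: C = (11.9 - 7.5) × 100 / (60 - 7.5) = 8.3810°C.
Then 8.3810 + 273.15 = 281.53 K.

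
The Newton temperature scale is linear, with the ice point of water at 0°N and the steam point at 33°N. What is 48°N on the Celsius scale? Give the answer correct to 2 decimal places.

Linear interpolation between the fixed points: C = (48 - 0) × 100 / (33 - 0) = 145.4545°C.

145.45°C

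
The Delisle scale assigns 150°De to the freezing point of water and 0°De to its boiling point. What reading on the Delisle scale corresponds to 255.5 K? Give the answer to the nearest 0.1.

First in Celsius: 255.5 - 273.15 = -17.6500°C.
Linearly onto the Delisle scale: 150 + (-17.6500 / 100) × (0 - 150) = 176.5°De.

176.5°De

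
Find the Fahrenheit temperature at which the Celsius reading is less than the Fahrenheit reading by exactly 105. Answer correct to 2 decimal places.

Let F be the Fahrenheit reading. The Celsius reading is C = 5/9·F - 17.7778.
Require C - F = -105: (-4/9)·F - 17.7778 = -105.
F = (-105 + 17.7778) / (-4/9) = 196.25.

196.25°F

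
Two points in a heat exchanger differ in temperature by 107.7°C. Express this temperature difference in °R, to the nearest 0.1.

Only the scale ratio 1.8 matters for a change in temperature.
107.7 × 1.8 = 193.9.

193.9°R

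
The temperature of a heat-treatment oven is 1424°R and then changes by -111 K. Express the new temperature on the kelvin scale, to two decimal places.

680.11 K

Initial temperature in Celsius: (1424 - 491.67) × 5/9 = 517.9611°C.
The 111 K change is an interval; Kelvin and Celsius degrees are the same size, so ΔC = -111°C.
Final Celsius temperature: 517.9611 - 111.0000 = 406.9611°C.
In kelvin: 406.9611 + 273.15 = 680.11 K.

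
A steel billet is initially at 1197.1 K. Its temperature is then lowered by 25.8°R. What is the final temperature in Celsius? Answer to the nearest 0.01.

909.62°C

Initial temperature in Celsius: 1197.1 - 273.15 = 923.9500°C.
The 25.8°R change is an interval, so only the factor 5/9 applies: -25.8 × 5/9 = -14.3333°C.
Final Celsius temperature: 923.9500 - 14.3333 = 909.6167°C.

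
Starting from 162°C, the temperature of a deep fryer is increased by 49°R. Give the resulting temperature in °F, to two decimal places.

372.60°F

The 49°R change is an interval, so only the factor 5/9 applies: +49 × 5/9 = +27.2222°C.
Final Celsius temperature: 162.0000 + 27.2222 = 189.2222°C.
In Fahrenheit: 189.2222 × 1.8 + 32 = 372.60°F.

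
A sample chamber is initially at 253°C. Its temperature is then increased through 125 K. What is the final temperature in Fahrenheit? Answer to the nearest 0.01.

The 125 K change is an interval; Kelvin and Celsius degrees are the same size, so ΔC = +125°C.
Final Celsius temperature: 253.0000 + 125.0000 = 378.0000°C.
In Fahrenheit: 378.0000 × 1.8 + 32 = 712.40°F.

712.40°F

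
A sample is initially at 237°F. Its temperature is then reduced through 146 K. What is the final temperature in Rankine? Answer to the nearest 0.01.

433.87°R

Initial temperature in Celsius: (237 - 32) × 5/9 = 113.8889°C.
The 146 K change is an interval; Kelvin and Celsius degrees are the same size, so ΔC = -146°C.
Final Celsius temperature: 113.8889 - 146.0000 = -32.1111°C.
In Rankine: -32.1111 × 1.8 + 491.67 = 433.87°R.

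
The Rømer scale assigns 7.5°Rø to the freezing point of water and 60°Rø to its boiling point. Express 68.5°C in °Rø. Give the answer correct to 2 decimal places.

Linearly onto the Rømer scale: 7.5 + (68.5000 / 100) × (60 - 7.5) = 43.46°Rø.

43.46°Rø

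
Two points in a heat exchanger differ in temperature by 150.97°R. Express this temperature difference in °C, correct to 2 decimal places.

83.87°C

An interval of 1°R corresponds to 5/9°C.
150.97 × 5/9 = 83.87.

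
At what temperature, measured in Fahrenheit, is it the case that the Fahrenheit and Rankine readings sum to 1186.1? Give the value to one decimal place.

363.2°F

Let F be the Fahrenheit reading. The Rankine reading is R = 1·F + 459.67.
Require F + R = 1186.1: (2)·F + 459.67 = 1186.1.
F = (1186.1 - 459.67) / (2) = 363.2.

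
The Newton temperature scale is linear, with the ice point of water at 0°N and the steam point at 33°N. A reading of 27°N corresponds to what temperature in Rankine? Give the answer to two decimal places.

Linear interpolation between the fixed points: C = (27 - 0) × 100 / (33 - 0) = 81.8182°C.
Then 81.8182 × 1.8 + 491.67 = 638.94°R.

638.94°R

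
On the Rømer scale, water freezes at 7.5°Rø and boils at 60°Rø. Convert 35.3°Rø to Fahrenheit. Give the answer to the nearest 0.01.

Linear interpolation between the fixed points: C = (35.3 - 7.5) × 100 / (60 - 7.5) = 52.9524°C.
Then 52.9524 × 1.8 + 32 = 127.31°F.

127.31°F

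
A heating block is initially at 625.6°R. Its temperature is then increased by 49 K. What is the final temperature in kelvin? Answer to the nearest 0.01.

396.56 K

Initial temperature in Celsius: (625.6 - 491.67) × 5/9 = 74.4056°C.
The 49 K change is an interval; Kelvin and Celsius degrees are the same size, so ΔC = +49°C.
Final Celsius temperature: 74.4056 + 49.0000 = 123.4056°C.
In kelvin: 123.4056 + 273.15 = 396.56 K.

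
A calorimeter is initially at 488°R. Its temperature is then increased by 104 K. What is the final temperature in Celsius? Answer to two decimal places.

101.96°C

Initial temperature in Celsius: (488 - 491.67) × 5/9 = -2.0389°C.
The 104 K change is an interval; Kelvin and Celsius degrees are the same size, so ΔC = +104°C.
Final Celsius temperature: -2.0389 + 104.0000 = 101.9611°C.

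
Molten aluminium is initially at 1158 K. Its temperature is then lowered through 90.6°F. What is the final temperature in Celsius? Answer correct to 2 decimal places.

834.52°C

Initial temperature in Celsius: 1158 - 273.15 = 884.8500°C.
The 90.6°F change is an interval, so only the factor 5/9 applies: -90.6 × 5/9 = -50.3333°C.
Final Celsius temperature: 884.8500 - 50.3333 = 834.5167°C.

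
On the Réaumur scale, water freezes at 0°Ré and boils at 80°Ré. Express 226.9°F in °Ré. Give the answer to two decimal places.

First in Celsius: (226.9 - 32) × 5/9 = 108.2778°C.
Linearly onto the Réaumur scale: 0 + (108.2778 / 100) × (80 - 0) = 86.62°Ré.

86.62°Ré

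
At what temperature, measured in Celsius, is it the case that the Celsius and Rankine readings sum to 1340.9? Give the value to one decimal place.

Let C be the Celsius reading. The Rankine reading is R = 1.8·C + 491.67.
Require C + R = 1340.9: (2.8)·C + 491.67 = 1340.9.
C = (1340.9 - 491.67) / (2.8) = 303.3.

303.3°C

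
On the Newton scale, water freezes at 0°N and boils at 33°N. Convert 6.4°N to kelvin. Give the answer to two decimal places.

292.54 K

Linear interpolation between the fixed points: C = (6.4 - 0) × 100 / (33 - 0) = 19.3939°C.
Then 19.3939 + 273.15 = 292.54 K.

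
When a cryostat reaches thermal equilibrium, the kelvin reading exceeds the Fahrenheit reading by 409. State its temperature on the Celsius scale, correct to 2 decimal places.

-209.81°C

Let x be the kelvin reading; then the Fahrenheit reading is 1.8·x - 459.67.
(1.8·x - 459.67) - x = -409  ⇒  (0.8)·x = 50.67  ⇒  x = 63.3375 K.
In Celsius: 63.3375 - 273.15 = -209.81°C.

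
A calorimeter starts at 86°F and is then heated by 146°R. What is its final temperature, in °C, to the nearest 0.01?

Initial temperature in Celsius: (86 - 32) × 5/9 = 30.0000°C.
The 146°R change is an interval, so only the factor 5/9 applies: +146 × 5/9 = +81.1111°C.
Final Celsius temperature: 30.0000 + 81.1111 = 111.1111°C.

111.11°C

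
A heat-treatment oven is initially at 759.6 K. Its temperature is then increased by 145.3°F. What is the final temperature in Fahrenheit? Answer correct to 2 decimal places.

Initial temperature in Celsius: 759.6 - 273.15 = 486.4500°C.
The 145.3°F change is an interval, so only the factor 5/9 applies: +145.3 × 5/9 = +80.7222°C.
Final Celsius temperature: 486.4500 + 80.7222 = 567.1722°C.
In Fahrenheit: 567.1722 × 1.8 + 32 = 1052.91°F.

1052.91°F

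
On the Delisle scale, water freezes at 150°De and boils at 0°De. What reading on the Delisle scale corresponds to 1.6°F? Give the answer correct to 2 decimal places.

First in Celsius: (1.6 - 32) × 5/9 = -16.8889°C.
Linearly onto the Delisle scale: 150 + (-16.8889 / 100) × (0 - 150) = 175.33°De.

175.33°De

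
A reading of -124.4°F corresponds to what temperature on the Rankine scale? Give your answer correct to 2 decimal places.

335.27°R

In Celsius: (-124.4 - 32) × 5/9 = -86.8889°C.
In Rankine: -86.8889 × 1.8 + 491.67 = 335.27°R.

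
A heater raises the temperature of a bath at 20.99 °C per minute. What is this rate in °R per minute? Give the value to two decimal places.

The quantity depends on a temperature interval, so only the ratio of degree sizes applies; the offset between the scales is irrelevant.
A change of 1°C is a change of 1.8°R, so 20.99 × 1.8 = 37.78.

37.78 °R/minute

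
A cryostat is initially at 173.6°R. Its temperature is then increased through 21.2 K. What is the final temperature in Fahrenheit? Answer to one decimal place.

-247.9°F

Initial temperature in Celsius: (173.6 - 491.67) × 5/9 = -176.7056°C.
The 21.2 K change is an interval; Kelvin and Celsius degrees are the same size, so ΔC = +21.2°C.
Final Celsius temperature: -176.7056 + 21.2000 = -155.5056°C.
In Fahrenheit: -155.5056 × 1.8 + 32 = -247.9°F.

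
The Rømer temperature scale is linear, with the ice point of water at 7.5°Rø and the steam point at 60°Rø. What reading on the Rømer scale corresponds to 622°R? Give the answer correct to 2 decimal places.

45.51°Rø

First in Celsius: (622 - 491.67) × 5/9 = 72.4056°C.
Linearly onto the Rømer scale: 7.5 + (72.4056 / 100) × (60 - 7.5) = 45.51°Rø.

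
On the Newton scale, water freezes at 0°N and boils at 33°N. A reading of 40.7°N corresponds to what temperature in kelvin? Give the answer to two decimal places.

396.48 K

Linear interpolation between the fixed points: C = (40.7 - 0) × 100 / (33 - 0) = 123.3333°C.
Then 123.3333 + 273.15 = 396.48 K.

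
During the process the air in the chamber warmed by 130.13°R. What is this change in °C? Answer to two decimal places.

72.29°C

An interval of 1°R corresponds to 5/9°C.
130.13 × 5/9 = 72.29.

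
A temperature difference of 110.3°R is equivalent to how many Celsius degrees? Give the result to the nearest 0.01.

61.28°C

An interval of 1°R corresponds to 5/9°C.
110.3 × 5/9 = 61.28.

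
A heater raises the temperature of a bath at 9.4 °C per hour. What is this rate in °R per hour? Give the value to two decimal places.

Since only a temperature interval is involved, the additive offset between the scales drops out.
A change of 1°C is a change of 1.8°R, so 9.4 × 1.8 = 16.92.

16.92 °R/hour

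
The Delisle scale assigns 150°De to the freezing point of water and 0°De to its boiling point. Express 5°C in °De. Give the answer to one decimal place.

Linearly onto the Delisle scale: 150 + (5.0000 / 100) × (0 - 150) = 142.5°De.

142.5°De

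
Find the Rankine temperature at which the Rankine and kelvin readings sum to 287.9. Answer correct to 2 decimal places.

185.08°R

Let R be the Rankine reading. The kelvin reading is K = 5/9·R.
Require R + K = 287.9: (14/9)·R = 287.9.
R = (287.9) / (14/9) = 185.08.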